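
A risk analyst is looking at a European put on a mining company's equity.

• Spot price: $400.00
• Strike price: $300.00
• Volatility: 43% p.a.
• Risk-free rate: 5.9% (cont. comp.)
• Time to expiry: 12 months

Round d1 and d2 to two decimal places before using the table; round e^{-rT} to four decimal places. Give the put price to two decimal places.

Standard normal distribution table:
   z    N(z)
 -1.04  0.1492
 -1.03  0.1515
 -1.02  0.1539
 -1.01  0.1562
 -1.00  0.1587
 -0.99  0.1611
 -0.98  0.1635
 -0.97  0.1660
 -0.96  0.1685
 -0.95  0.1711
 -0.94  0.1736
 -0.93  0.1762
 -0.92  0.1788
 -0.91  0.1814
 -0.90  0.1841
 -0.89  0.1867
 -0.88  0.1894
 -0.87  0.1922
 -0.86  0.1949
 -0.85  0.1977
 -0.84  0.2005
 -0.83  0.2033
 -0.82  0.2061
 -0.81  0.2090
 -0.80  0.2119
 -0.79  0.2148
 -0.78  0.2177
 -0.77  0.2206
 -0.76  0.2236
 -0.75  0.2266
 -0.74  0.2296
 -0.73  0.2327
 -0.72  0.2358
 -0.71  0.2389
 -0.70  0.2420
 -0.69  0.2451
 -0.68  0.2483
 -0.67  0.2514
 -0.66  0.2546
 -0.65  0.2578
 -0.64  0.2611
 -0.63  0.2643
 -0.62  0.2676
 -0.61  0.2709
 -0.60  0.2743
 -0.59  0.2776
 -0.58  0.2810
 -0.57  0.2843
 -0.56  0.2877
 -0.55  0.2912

σ√T = 0.43·√1 = 0.4300
d₁ = [ln(400/300) + (0.059 + 0.43²/2)·1] / 0.4300 = [0.2877 + 0.1514] / 0.4300 = 1.0212 → 1.02
d₂ = d₁ − σ√T = 1.0212 − 0.4300 = 0.5912 → 0.59
e^(−rT) = e^(−0.059·1) = 0.9427
N(−d₂) = N(-0.59) = 0.2776;  N(−d₁) = N(-1.02) = 0.1539
P = 300·0.9427·0.2776 − 400·0.1539 = 78.5081 − 61.5600 = 16.9481

$16.95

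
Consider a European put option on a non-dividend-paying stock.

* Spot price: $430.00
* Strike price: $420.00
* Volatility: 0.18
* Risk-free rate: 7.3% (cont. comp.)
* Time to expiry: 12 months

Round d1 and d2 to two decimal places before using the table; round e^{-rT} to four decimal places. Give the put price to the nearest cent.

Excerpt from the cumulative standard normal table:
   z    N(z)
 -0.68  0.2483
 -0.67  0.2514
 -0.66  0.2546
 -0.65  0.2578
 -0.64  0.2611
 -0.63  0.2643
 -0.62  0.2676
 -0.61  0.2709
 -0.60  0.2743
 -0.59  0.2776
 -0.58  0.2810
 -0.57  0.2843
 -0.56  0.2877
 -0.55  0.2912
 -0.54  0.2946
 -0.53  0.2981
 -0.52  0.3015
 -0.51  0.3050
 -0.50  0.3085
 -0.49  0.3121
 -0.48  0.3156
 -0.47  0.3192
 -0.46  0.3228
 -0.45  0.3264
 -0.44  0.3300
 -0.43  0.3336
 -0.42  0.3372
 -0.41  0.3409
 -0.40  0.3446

σ√T = 0.18·√1 = 0.1800
d₁ = [ln(430/420) + (0.073 + 0.18²/2)·1] / 0.1800 = [0.0235 + 0.0892] / 0.1800 = 0.6263 ⇒ 0.63
d₂ = d₁ − σ√T = 0.6263 − 0.1800 = 0.4463 ⇒ 0.45
exp(−rT) = exp(−0.073·1) = 0.9296
N(−d₂) = N(-0.45) = 0.3264;  N(−d₁) = N(-0.63) = 0.2643
P = 420·0.9296·0.3264 − 430·0.2643 = 127.4370 − 113.6490 = 13.7880

$13.79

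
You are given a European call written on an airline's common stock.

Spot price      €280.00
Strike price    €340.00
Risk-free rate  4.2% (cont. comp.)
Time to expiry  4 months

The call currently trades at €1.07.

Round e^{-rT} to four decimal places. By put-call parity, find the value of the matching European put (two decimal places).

€56.34

exp(−rT) = exp(−0.042·0.3333) = 0.9861
Put-call parity: C − P = S − K·e^(−rT) = 280 − 340·0.9861 = 280 − 335.2740 = -55.2740
P = C − (C − P) = 1.07 − (-55.2740) = 56.3440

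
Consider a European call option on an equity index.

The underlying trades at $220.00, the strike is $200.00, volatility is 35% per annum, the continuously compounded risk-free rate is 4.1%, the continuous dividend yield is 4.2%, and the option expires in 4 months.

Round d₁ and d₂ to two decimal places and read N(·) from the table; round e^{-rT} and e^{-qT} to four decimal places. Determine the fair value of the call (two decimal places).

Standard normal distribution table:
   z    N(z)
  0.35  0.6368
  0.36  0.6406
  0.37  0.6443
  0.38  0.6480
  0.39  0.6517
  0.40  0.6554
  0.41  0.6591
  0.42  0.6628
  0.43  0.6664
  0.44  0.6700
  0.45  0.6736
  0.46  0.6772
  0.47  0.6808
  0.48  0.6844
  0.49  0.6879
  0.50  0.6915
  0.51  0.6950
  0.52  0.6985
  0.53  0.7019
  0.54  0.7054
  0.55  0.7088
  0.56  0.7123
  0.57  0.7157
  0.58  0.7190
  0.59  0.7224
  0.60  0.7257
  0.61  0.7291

$28.16

σ√T = 0.35·√0.3333 = 0.2021
d₁ = [ln(220/200) + (0.041 − 0.042 + 0.35²/2)·0.3333] / 0.2021 = [0.0953 + 0.0201] / 0.2021 = 0.5710 → 0.57
d₂ = d₁ − σ√T = 0.5710 − 0.2021 = 0.3690 → 0.37
e^(−qT) = e^(−0.042·0.3333) = 0.9861;  e^(−rT) = e^(−0.041·0.3333) = 0.9864
C = 220·0.9861·N(0.57) − 200·0.9864·N(0.37) = 220·0.9861·0.7157 − 200·0.9864·0.6443 = 155.2654 − 127.1075 = 28.1579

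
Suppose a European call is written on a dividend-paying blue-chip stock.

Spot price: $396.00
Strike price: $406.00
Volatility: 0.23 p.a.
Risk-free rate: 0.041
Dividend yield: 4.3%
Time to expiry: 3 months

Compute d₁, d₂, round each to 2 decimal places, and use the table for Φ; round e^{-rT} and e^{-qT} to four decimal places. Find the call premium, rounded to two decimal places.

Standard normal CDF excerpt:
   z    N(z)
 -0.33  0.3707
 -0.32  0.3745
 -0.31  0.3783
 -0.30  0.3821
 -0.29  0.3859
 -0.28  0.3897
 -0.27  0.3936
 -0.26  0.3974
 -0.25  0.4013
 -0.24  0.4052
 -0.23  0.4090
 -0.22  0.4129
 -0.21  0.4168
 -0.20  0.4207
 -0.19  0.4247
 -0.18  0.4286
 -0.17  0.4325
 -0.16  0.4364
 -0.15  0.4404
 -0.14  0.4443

$14.36

T = 0.25;  σ√T = 0.1150
d₁ = [ln(396/406) + (0.041 − 0.043 + ½·0.23²)·0.25] / (σ√T) = (-0.0249 + 0.0061) / 0.1150 = -0.1637 ⇒ -0.16
d₂ = -0.1637 − 0.1150 = -0.2787 ⇒ -0.28
exp(−qT) = exp(−0.043·0.25) = 0.9893;  exp(−rT) = exp(−0.041·0.25) = 0.9898
N(d₁) = N(-0.16) = 0.4364;  N(d₂) = N(-0.28) = 0.3897
C = 396·0.9893·0.4364 − 406·0.9898·0.3897 = 170.9653 − 156.6044 = 14.3609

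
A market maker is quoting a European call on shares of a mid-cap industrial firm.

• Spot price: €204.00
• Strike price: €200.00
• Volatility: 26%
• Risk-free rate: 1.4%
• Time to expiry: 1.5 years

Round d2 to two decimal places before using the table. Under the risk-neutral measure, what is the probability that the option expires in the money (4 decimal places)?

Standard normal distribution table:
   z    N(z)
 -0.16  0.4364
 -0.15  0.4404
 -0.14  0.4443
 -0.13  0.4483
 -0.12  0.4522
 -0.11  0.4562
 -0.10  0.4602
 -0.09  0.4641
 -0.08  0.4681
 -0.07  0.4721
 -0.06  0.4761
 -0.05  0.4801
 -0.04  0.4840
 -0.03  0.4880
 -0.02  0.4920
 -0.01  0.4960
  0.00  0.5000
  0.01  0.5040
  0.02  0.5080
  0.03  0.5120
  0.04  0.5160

σ√T = 0.26·√1.5 = 0.3184
d₁ = [ln(204/200) + (0.014 + 0.26²/2)·1.5] / 0.3184 = [0.0198 + 0.0717] / 0.3184 = 0.2874 which rounds to 0.29
d₂ = d₁ − σ√T = 0.2874 − 0.3184 = -0.0311 which rounds to -0.03
Risk-neutral Pr[S_T > K] = N(d₂) = N(-0.03) = 0.4880

0.4880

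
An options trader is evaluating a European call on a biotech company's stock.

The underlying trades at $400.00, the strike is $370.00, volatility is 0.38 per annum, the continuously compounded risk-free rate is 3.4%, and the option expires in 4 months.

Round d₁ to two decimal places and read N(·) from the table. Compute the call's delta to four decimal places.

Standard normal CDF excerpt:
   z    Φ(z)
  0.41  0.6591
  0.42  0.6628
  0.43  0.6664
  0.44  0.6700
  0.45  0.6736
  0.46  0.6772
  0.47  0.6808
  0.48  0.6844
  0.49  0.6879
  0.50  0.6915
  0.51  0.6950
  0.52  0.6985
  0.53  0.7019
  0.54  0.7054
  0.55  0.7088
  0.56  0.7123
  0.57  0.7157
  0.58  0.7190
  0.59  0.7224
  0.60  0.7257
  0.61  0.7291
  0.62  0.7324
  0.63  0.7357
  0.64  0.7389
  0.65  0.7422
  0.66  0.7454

σ√T = 0.38 × 0.5774 = 0.2194
d₁ = [ln(400/370) + (0.034 + ½·0.38²)·0.3333] / (σ√T) = (0.0780 + 0.0354) / 0.2194 = 0.5167 → 0.52
N(d₁) = N(0.52) = 0.6985
Δ_call = N(d₁) = 0.6985

0.6985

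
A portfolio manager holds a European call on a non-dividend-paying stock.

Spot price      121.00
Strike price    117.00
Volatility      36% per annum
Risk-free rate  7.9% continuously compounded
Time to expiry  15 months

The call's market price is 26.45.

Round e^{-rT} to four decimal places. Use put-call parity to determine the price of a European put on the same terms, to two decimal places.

exp(−rT) = exp(−0.079·1.25) = 0.9060
Put-call parity: C − P = S − K·e^(−rT) = 121 − 117·0.9060 = 121 − 106.0020 = 14.9980
P = C − (C − P) = 26.45 − (14.9980) = 11.4520

11.45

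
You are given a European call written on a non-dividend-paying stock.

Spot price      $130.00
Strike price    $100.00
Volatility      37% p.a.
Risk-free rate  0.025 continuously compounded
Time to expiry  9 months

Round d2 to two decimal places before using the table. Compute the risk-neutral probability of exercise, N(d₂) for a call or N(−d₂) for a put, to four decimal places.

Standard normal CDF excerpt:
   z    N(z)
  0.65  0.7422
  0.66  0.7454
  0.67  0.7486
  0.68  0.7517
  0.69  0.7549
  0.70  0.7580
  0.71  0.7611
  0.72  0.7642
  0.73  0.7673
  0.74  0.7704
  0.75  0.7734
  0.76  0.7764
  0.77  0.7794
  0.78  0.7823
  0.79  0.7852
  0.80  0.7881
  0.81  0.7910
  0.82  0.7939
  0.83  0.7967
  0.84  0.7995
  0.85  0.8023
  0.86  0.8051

σ√T = 0.37 × 0.8660 = 0.3204
d₁ = [ln(130/100) + (0.025 + ½·0.37²)·0.75] / (σ√T) = (0.2624 + 0.0701) / 0.3204 = 1.0375 which rounds to 1.04
d₂ = 1.0375 − 0.3204 = 0.7171 which rounds to 0.72
Risk-neutral Pr[S_T > K] = N(d₂) = N(0.72) = 0.7642

0.7642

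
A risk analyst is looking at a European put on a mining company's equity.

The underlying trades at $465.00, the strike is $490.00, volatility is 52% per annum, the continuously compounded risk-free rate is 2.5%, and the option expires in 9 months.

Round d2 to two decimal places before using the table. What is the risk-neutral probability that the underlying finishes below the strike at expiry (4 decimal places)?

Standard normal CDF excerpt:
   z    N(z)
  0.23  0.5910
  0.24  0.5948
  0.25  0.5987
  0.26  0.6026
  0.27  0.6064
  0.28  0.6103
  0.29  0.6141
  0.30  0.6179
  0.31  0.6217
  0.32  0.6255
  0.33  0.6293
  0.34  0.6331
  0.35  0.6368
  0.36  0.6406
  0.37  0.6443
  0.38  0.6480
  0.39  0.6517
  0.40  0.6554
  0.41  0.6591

0.6179

σ√T = 0.52 × 0.8660 = 0.4503
d₁ = [ln(465/490) + (0.025 + ½·0.52²)·0.75] / (σ√T) = (-0.0524 + 0.1202) / 0.4503 = 0.1505 ≈ 0.15
d₂ = 0.1505 − 0.4503 = -0.2998 ≈ -0.30
Risk-neutral Pr[S_T < K] = N(−d₂) = N(0.30) = 0.6179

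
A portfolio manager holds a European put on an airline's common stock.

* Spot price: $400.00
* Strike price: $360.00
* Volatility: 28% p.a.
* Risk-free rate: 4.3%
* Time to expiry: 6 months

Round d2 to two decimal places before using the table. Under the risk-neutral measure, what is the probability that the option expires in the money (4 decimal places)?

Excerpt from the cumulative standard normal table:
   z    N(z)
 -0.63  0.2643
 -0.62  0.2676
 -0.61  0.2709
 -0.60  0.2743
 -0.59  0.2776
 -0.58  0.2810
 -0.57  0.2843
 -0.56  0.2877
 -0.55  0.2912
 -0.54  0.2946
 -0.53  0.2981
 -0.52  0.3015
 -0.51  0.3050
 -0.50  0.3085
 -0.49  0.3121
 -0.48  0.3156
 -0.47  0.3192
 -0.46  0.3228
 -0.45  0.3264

0.2946

σ√T = 0.28·√0.5 = 0.1980
ln(S/K) + (r + σ²/2)T = ln(400/360) + (0.043 + 0.28²/2)·0.5 = 0.1054 + 0.0411 = 0.1465
d₁ = 0.1465 / 0.1980 = 0.7397 ≈ 0.74
d₂ = d₁ − σ√T = 0.7397 − 0.1980 = 0.5417 ≈ 0.54
Pr(exercise) under Q = N(−d₂) = N(-0.54) = 0.2946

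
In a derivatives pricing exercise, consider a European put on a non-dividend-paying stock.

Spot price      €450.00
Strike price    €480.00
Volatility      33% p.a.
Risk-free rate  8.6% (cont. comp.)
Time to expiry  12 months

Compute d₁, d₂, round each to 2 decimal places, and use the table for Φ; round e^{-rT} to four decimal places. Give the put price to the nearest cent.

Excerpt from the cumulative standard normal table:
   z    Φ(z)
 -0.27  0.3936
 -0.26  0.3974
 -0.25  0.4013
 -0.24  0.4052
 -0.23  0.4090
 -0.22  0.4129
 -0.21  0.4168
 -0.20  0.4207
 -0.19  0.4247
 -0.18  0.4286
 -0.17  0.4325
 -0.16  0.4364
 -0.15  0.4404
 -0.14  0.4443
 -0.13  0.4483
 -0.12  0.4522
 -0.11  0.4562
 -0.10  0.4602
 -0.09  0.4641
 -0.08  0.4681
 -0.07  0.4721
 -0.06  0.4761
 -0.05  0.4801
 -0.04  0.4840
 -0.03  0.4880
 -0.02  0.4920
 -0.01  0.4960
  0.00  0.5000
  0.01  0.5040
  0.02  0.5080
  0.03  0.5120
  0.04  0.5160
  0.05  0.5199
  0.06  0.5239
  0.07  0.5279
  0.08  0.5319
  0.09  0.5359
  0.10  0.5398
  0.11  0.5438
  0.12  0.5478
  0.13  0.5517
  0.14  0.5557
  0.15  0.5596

€53.70

σ√T = 0.33·√1 = 0.3300
d₁ = [ln(450/480) + (0.086 + ½·0.33²)·1] / (σ√T) = (-0.0645 + 0.1404) / 0.3300 = 0.2300 ≈ 0.23
d₂ = 0.2300 − 0.3300 = -0.1000 ≈ -0.10
e^(−rT) = e^(−0.086·1) = 0.9176
N(−d₂) = N(0.10) = 0.5398;  N(−d₁) = N(-0.23) = 0.4090
P = 480·0.9176·0.5398 − 450·0.4090 = 237.7538 − 184.0500 = 53.7038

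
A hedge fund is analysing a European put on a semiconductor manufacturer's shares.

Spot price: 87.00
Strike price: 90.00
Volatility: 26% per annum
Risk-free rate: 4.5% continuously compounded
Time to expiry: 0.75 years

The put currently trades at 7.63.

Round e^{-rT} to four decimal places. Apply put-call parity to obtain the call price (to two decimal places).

7.62

exp(−rT) = exp(−0.045·0.75) = 0.9668
Put-call parity: C − P = S − K·e^(−rT) = 87 − 90·0.9668 = 87 − 87.0120 = -0.0120
C = P + (C − P) = 7.63 + (-0.0120) = 7.6180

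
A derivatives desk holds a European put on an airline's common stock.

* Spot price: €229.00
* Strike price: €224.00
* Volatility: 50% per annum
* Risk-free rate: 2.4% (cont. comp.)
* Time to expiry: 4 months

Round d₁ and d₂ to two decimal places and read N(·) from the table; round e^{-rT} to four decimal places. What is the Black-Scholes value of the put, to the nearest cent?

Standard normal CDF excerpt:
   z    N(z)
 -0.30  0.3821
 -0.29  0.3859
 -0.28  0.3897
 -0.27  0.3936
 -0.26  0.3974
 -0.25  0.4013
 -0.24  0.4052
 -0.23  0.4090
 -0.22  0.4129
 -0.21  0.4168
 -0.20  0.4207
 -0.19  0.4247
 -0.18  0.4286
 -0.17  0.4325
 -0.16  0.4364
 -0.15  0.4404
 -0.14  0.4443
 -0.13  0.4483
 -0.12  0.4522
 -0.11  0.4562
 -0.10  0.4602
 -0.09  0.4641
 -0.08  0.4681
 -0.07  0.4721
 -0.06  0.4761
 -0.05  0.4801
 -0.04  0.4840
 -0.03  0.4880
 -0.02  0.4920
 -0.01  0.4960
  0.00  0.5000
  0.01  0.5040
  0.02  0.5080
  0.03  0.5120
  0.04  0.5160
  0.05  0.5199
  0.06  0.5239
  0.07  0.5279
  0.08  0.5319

σ√T = 0.5·√0.3333 = 0.2887
d₁ = [ln(229/224) + (0.024 + 0.5²/2)·0.3333] / 0.2887 = [0.0221 + 0.0497] / 0.2887 = 0.2485 ≈ 0.25
d₂ = d₁ − σ√T = 0.2485 − 0.2887 = -0.0402 ≈ -0.04
exp(−rT) = exp(−0.024·0.3333) = 0.9920
P = 224·0.9920·N(0.04) − 229·N(-0.25) = 224·0.9920·0.5160 − 229·0.4013 = 114.6593 − 91.8977 = 22.7616

€22.76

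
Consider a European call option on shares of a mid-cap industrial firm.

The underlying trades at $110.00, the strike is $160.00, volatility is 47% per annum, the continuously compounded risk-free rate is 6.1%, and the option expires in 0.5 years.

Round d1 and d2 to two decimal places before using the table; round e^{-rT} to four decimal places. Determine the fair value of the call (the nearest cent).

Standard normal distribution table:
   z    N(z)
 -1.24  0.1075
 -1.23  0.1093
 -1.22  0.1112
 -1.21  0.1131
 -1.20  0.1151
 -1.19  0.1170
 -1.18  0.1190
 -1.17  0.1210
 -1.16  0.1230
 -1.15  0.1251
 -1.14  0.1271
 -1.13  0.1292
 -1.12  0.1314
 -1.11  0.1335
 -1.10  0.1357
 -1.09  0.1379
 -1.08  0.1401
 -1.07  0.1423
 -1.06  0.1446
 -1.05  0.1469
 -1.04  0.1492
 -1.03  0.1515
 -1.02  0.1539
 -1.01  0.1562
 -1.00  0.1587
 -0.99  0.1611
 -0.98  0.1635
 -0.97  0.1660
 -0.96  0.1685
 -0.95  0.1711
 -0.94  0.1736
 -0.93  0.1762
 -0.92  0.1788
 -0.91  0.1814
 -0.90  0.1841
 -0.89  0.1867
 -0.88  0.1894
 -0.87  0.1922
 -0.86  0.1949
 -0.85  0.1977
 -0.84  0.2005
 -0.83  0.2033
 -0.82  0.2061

$3.28

T = 0.5;  σ√T = 0.3323
ln(S/K) + (r + σ²/2)T = ln(110/160) + (0.061 + 0.47²/2)·0.5 = -0.3747 + 0.0857 = -0.2890
d₁ = -0.2890 / 0.3323 = -0.8695 → -0.87
d₂ = d₁ − σ√T = -0.8695 − 0.3323 = -1.2018 → -1.20
e^(−rT) = e^(−0.061·0.5) = 0.9700
N(d₁) = N(-0.87) = 0.1922;  N(d₂) = N(-1.20) = 0.1151
C = 110·0.1922 − 160·0.9700·0.1151 = 21.1420 − 17.8635 = 3.2785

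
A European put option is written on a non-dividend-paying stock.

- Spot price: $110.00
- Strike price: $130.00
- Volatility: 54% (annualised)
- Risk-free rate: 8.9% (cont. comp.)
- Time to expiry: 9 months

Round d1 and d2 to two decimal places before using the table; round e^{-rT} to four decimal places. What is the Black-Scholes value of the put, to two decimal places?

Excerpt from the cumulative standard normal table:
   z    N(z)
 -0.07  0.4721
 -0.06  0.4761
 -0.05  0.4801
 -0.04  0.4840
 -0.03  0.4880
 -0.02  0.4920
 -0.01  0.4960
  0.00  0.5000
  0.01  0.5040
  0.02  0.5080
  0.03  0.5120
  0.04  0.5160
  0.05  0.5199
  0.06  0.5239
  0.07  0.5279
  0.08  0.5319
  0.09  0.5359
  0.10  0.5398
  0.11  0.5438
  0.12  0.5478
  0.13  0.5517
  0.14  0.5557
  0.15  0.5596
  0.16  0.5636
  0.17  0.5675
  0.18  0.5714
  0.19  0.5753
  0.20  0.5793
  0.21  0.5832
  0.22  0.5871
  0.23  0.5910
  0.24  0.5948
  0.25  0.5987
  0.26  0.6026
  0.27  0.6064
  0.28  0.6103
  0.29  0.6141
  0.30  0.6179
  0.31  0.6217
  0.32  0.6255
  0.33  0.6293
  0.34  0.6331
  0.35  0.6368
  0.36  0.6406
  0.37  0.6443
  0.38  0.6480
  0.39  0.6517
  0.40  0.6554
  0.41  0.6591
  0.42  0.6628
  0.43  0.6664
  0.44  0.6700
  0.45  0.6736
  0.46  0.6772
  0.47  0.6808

$27.79

σ√T = 0.54 × 0.8660 = 0.4677
d₁ = [ln(110/130) + (0.089 + ½·0.54²)·0.75] / (σ√T) = (-0.1671 + 0.1761) / 0.4677 = 0.0193 ≈ 0.02
d₂ = 0.0193 − 0.4677 = -0.4483 ≈ -0.45
e^(−rT) = e^(−0.089·0.75) = 0.9354
N(−d₂) = N(0.45) = 0.6736;  N(−d₁) = N(-0.02) = 0.4920
P = 130·0.9354·0.6736 − 110·0.4920 = 81.9111 − 54.1200 = 27.7911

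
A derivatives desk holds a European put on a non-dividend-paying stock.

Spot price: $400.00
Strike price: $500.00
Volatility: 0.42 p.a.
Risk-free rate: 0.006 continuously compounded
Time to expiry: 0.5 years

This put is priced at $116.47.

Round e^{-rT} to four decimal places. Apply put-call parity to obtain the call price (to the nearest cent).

e^(−rT) = e^(−0.006·0.5) = 0.9970
Put-call parity: C − P = S − K·e^(−rT) = 400 − 500·0.9970 = 400 − 498.5000 = -98.5000
C = P + (C − P) = 116.47 + (-98.5000) = 17.9700

$17.97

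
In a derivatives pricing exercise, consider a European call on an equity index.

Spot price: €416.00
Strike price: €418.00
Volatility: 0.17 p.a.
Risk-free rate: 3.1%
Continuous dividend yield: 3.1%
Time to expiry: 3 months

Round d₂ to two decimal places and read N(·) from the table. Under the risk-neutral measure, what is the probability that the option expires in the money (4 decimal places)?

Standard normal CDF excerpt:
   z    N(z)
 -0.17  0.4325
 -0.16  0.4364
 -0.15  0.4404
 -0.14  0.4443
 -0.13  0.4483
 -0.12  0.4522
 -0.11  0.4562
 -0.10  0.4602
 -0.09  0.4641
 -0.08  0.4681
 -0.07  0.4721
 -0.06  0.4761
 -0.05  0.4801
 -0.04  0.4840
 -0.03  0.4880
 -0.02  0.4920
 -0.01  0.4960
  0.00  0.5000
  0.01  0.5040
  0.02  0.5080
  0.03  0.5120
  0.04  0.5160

0.4602

T = 0.25;  σ√T = 0.0850
d₁ = [ln(416/418) + (0.031 − 0.031 + 0.17²/2)·0.25] / 0.0850 = [-0.0048 + 0.0036] / 0.0850 = -0.0139 ≈ -0.01
d₂ = d₁ − σ√T = -0.0139 − 0.0850 = -0.0989 ≈ -0.10
Risk-neutral Pr[S_T > K] = N(d₂) = N(-0.10) = 0.4602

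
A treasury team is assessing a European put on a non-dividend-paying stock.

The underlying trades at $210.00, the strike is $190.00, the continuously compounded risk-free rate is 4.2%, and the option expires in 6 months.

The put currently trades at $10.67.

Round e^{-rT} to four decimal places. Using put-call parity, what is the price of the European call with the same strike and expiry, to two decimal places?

$34.62

exp(−rT) = exp(−0.042·0.5) = 0.9792
Put-call parity: C − P = S − K·e^(−rT) = 210 − 190·0.9792 = 210 − 186.0480 = 23.9520
C = P + (C − P) = 10.67 + (23.9520) = 34.6220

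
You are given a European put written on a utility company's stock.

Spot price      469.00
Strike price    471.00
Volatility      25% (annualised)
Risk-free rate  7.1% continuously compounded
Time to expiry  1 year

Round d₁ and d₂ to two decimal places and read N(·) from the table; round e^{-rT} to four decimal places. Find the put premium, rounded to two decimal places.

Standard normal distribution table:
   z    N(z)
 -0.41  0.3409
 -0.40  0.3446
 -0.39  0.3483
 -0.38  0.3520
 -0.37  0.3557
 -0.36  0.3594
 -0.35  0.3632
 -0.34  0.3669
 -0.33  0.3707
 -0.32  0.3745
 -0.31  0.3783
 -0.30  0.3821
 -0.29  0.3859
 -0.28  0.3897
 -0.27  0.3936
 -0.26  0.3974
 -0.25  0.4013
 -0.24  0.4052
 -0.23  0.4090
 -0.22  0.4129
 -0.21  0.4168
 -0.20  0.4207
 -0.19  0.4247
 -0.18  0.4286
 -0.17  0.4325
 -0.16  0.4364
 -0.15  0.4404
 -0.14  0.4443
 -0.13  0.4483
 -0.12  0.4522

31.58

T = 1;  σ√T = 0.2500
d₁ = [ln(469/471) + (0.071 + 0.25²/2)·1] / 0.2500 = [-0.0043 + 0.1022] / 0.2500 = 0.3920 → 0.39
d₂ = d₁ − σ√T = 0.3920 − 0.2500 = 0.1420 → 0.14
exp(−rT) = exp(−0.071·1) = 0.9315
N(−d₂) = N(-0.14) = 0.4443;  N(−d₁) = N(-0.39) = 0.3483
P = 471·0.9315·0.4443 − 469·0.3483 = 194.9306 − 163.3527 = 31.5779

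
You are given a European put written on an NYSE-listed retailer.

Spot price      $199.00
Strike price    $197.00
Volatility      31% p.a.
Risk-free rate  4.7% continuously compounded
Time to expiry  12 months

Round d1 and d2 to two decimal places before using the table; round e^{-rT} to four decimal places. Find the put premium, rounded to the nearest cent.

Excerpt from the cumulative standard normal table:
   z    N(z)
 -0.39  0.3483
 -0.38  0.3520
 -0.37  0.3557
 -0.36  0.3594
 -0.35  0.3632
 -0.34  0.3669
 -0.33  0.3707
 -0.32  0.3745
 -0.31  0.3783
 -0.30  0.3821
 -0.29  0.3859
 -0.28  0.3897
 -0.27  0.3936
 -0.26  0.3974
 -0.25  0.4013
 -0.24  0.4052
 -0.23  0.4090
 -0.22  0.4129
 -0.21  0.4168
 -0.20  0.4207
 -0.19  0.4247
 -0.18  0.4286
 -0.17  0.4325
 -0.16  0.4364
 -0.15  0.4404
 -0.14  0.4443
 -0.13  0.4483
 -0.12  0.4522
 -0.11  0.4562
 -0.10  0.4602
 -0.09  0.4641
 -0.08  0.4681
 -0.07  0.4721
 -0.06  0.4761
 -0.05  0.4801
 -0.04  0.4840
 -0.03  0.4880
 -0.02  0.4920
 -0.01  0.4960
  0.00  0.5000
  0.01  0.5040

$18.71

T = 1;  σ√T = 0.3100
d₁ = [ln(199/197) + (0.047 + ½·0.31²)·1] / (σ√T) = (0.0101 + 0.0950) / 0.3100 = 0.3392 which rounds to 0.34
d₂ = 0.3392 − 0.3100 = 0.0292 which rounds to 0.03
e^(−rT) = e^(−0.047·1) = 0.9541
N(−d₂) = N(-0.03) = 0.4880;  N(−d₁) = N(-0.34) = 0.3669
P = 197·0.9541·0.4880 − 199·0.3669 = 91.7234 − 73.0131 = 18.7103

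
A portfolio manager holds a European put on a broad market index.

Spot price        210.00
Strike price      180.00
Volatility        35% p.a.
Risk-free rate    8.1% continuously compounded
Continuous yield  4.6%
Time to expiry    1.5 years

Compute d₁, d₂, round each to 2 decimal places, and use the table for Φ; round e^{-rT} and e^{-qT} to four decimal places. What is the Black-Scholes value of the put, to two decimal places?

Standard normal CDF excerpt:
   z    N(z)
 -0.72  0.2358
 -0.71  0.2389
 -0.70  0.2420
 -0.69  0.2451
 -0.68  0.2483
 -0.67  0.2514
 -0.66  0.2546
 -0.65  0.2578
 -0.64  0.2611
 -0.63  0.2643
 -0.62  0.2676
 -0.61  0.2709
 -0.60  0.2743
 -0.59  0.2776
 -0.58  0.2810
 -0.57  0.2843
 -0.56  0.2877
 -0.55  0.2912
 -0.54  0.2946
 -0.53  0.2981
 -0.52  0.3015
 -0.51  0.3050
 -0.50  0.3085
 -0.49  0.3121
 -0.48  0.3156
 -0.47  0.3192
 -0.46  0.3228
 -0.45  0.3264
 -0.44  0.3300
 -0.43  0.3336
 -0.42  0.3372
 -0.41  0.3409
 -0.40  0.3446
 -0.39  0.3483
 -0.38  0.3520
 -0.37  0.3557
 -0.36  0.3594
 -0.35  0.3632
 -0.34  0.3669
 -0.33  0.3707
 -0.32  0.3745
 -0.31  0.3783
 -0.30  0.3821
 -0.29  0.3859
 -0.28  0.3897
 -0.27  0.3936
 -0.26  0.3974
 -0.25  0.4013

15.31

σ√T = 0.35 × 1.2247 = 0.4287
d₁ = [ln(210/180) + (0.081 − 0.046 + ½·0.35²)·1.5] / (σ√T) = (0.1542 + 0.1444) / 0.4287 = 0.6964 ⇒ 0.70
d₂ = 0.6964 − 0.4287 = 0.2678 ⇒ 0.27
e^(−qT) = e^(−0.046·1.5) = 0.9333;  e^(−rT) = e^(−0.081·1.5) = 0.8856
N(−d₂) = N(-0.27) = 0.3936;  N(−d₁) = N(-0.70) = 0.2420
P = 180·0.8856·0.3936 − 210·0.9333·0.2420 = 62.7430 − 47.4303 = 15.3127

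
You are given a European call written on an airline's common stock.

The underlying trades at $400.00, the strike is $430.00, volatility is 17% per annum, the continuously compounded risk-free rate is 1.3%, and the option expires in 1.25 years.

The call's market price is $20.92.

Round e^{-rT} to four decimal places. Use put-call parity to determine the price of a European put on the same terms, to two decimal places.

e^(−rT) = e^(−0.013·1.25) = 0.9839
Put-call parity: C − P = S − K·e^(−rT) = 400 − 430·0.9839 = 400 − 423.0770 = -23.0770
P = C − (C − P) = 20.92 − (-23.0770) = 43.9970

$44.00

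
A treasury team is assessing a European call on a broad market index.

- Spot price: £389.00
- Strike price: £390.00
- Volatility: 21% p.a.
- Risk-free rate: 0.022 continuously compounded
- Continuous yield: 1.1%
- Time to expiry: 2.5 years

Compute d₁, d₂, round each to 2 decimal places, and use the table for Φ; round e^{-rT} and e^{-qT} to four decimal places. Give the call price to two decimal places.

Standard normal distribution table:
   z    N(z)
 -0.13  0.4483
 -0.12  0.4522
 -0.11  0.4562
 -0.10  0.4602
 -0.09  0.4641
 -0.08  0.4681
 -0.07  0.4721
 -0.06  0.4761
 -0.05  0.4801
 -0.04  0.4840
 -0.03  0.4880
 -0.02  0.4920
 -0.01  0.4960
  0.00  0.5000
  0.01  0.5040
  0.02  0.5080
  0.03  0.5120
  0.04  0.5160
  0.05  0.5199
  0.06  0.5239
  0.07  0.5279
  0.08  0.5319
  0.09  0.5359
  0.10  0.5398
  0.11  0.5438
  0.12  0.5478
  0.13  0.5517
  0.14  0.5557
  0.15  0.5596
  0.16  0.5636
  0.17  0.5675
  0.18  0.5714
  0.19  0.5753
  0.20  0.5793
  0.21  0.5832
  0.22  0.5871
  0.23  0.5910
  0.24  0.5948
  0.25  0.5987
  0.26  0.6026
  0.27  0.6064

£53.79

T = 2.5;  σ√T = 0.3320
ln(S/K) + (r − q + σ²/2)T = ln(389/390) + (0.022 − 0.011 + 0.21²/2)·2.5 = -0.0026 + 0.0826 = 0.0801
d₁ = 0.0801 / 0.3320 = 0.2411 ⇒ 0.24
d₂ = d₁ − σ√T = 0.2411 − 0.3320 = -0.0909 ⇒ -0.09
exp(−qT) = exp(−0.011·2.5) = 0.9729;  exp(−rT) = exp(−0.022·2.5) = 0.9465
N(d₁) = N(0.24) = 0.5948;  N(d₂) = N(-0.09) = 0.4641
C = 389·0.9729·0.5948 − 390·0.9465·0.4641 = 225.1069 − 171.3156 = 53.7913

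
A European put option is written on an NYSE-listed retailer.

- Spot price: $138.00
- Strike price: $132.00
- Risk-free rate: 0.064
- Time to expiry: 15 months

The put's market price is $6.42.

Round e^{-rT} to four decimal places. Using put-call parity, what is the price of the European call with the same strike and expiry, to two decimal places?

e^(−rT) = e^(−0.064·1.25) = 0.9231
Put-call parity: C − P = S − K·e^(−rT) = 138 − 132·0.9231 = 138 − 121.8492 = 16.1508
C = P + (C − P) = 6.42 + (16.1508) = 22.5708

$22.57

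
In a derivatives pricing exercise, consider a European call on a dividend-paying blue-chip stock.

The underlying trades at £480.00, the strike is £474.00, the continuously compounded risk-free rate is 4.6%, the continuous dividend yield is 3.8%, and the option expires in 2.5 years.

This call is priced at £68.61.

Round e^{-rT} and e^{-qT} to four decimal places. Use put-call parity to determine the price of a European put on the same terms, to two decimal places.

e^(−qT) = e^(−0.038·2.5) = 0.9094;  e^(−rT) = e^(−0.046·2.5) = 0.8914
Put-call parity: C − P = S·e^(−qT) − K·e^(−rT) = 480·0.9094 − 474·0.8914 = 436.5120 − 422.5236 = 13.9884
P = C − (C − P) = 68.61 − (13.9884) = 54.6216

£54.62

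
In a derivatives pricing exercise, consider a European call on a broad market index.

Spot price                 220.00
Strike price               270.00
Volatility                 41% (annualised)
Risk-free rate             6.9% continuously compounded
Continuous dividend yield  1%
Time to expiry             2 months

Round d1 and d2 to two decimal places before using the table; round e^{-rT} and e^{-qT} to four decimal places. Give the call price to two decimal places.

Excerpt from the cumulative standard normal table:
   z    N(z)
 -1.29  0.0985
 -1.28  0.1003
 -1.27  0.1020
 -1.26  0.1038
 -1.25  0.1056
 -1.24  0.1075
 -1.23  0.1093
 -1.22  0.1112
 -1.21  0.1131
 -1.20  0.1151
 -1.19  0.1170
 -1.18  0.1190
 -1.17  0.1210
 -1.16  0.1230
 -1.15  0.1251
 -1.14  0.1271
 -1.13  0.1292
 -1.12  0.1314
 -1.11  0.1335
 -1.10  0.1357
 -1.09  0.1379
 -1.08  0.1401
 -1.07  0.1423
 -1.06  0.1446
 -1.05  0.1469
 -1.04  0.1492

σ√T = 0.41·√0.1667 = 0.1674
d₁ = [ln(220/270) + (0.069 − 0.01 + 0.41²/2)·0.1667] / 0.1674 = [-0.2048 + 0.0238] / 0.1674 = -1.0811 → -1.08
d₂ = d₁ − σ√T = -1.0811 − 0.1674 = -1.2485 → -1.25
e^(−qT) = e^(−0.01·0.1667) = 0.9983;  e^(−rT) = e^(−0.069·0.1667) = 0.9886
N(d₁) = N(-1.08) = 0.1401;  N(d₂) = N(-1.25) = 0.1056
C = 220·0.9983·0.1401 − 270·0.9886·0.1056 = 30.7696 − 28.1870 = 2.5826

2.58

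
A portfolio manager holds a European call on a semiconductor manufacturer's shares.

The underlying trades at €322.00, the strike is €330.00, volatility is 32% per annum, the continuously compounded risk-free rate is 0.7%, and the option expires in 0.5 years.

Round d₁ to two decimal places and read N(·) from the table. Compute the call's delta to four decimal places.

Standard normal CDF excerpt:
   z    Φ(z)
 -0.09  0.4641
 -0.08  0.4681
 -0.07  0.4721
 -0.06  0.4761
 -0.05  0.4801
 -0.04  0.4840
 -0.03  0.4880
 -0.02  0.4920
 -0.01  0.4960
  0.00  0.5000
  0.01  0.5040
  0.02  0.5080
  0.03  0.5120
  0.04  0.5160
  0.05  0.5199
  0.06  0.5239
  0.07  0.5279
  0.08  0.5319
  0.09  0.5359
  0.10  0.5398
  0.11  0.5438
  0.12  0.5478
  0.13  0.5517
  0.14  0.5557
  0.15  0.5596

σ√T = 0.32 × 0.7071 = 0.2263
ln(S/K) + (r + σ²/2)T = ln(322/330) + (0.007 + 0.32²/2)·0.5 = -0.0245 + 0.0291 = 0.0046
d₁ = 0.0046 / 0.2263 = 0.0201 which rounds to 0.02
N(d₁) = N(0.02) = 0.5080
Δ_call = N(d₁) = 0.5080

0.5080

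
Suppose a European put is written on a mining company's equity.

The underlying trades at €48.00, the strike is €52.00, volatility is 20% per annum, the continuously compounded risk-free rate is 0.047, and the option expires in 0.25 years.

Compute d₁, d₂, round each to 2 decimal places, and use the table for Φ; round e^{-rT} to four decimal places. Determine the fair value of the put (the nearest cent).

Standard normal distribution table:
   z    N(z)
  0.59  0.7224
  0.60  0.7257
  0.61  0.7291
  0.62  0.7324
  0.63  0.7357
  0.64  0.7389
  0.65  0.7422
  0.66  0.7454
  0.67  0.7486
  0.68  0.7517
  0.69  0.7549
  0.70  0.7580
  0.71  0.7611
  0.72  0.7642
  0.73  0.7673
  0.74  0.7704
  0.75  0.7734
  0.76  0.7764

σ√T = 0.2·√0.25 = 0.1000
ln(S/K) + (r + σ²/2)T = ln(48/52) + (0.047 + 0.2²/2)·0.25 = -0.0800 + 0.0168 = -0.0633
d₁ = -0.0633 / 0.1000 = -0.6329 → -0.63
d₂ = d₁ − σ√T = -0.6329 − 0.1000 = -0.7329 → -0.73
exp(−rT) = exp(−0.047·0.25) = 0.9883
N(−d₂) = N(0.73) = 0.7673;  N(−d₁) = N(0.63) = 0.7357
P = 52·0.9883·0.7673 − 48·0.7357 = 39.4328 − 35.3136 = 4.1192

€4.12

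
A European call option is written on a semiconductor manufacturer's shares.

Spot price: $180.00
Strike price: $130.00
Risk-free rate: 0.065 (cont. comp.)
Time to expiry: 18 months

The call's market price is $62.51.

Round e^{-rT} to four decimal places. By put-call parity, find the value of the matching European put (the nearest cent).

$0.43

e^(−rT) = e^(−0.065·1.5) = 0.9071
Put-call parity: C − P = S − K·e^(−rT) = 180 − 130·0.9071 = 180 − 117.9230 = 62.0770
P = C − (C − P) = 62.51 − (62.0770) = 0.4330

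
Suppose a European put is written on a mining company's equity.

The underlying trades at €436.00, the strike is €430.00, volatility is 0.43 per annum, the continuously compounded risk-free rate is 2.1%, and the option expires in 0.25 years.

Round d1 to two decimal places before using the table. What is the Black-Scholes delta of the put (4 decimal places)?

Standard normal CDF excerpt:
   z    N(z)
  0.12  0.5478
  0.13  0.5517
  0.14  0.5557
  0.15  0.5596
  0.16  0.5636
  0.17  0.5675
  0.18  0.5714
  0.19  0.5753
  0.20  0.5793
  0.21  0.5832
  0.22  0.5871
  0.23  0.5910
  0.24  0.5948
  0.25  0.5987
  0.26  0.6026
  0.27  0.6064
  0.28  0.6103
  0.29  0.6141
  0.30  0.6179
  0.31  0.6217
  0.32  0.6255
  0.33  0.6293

-0.4207

σ√T = 0.43 × 0.5000 = 0.2150
d₁ = [ln(436/430) + (0.021 + ½·0.43²)·0.25] / (σ√T) = (0.0139 + 0.0284) / 0.2150 = 0.1964 ≈ 0.20
N(d₁) = N(0.20) = 0.5793
Δ_put = N(d₁) − 1 = 0.5793 − 1 = -0.4207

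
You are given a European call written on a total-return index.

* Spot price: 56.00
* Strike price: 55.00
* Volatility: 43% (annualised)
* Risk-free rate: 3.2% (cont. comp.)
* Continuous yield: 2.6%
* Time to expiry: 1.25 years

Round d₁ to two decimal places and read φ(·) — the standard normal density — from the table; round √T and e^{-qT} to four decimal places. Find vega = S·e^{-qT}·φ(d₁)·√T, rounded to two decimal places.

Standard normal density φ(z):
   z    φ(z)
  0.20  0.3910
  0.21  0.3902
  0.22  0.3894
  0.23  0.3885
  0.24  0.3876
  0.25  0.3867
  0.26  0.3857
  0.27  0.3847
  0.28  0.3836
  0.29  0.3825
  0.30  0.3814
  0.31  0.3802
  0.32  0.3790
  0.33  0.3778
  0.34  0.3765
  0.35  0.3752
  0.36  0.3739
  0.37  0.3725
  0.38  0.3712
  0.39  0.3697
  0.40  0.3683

23.18

σ√T = 0.43·√1.25 = 0.4808
d₁ = [ln(56/55) + (0.032 − 0.026 + ½·0.43²)·1.25] / (σ√T) = (0.0180 + 0.1231) / 0.4808 = 0.2935 → 0.29
√T = √1.25 = 1.1180
φ(d₁) = φ(0.29) = 0.3825
e^(−qT) = e^(−0.026·1.25) = 0.9680
vega = S·e^(−qT)·φ(d₁)·√T = 56·0.9680·0.3825·1.1180 = 23.1812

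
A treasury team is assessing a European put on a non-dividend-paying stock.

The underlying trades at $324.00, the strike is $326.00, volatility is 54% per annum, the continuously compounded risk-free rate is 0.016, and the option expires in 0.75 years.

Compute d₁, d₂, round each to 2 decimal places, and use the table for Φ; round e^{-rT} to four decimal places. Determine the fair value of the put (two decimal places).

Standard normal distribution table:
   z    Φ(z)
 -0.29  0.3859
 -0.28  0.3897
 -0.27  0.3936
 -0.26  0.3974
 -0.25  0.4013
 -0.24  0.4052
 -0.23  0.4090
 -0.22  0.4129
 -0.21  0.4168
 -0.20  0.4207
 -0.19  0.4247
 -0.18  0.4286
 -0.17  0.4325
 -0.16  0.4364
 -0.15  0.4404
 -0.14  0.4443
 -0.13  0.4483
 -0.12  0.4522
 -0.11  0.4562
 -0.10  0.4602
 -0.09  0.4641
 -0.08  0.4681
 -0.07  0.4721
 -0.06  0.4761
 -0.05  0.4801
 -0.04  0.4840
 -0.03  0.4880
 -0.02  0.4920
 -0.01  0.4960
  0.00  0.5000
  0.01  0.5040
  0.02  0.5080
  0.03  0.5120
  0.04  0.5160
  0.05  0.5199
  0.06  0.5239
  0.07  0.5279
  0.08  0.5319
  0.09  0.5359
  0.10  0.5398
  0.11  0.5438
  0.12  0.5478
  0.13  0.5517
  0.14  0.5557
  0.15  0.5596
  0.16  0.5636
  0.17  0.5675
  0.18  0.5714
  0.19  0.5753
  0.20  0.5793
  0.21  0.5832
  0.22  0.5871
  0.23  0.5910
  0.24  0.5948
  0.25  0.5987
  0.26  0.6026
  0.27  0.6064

T = 0.75;  σ√T = 0.4677
d₁ = [ln(324/326) + (0.016 + 0.54²/2)·0.75] / 0.4677 = [-0.0062 + 0.1213] / 0.4677 = 0.2463 ⇒ 0.25
d₂ = d₁ − σ√T = 0.2463 − 0.4677 = -0.2213 ⇒ -0.22
e^(−rT) = e^(−0.016·0.75) = 0.9881
N(−d₂) = N(0.22) = 0.5871;  N(−d₁) = N(-0.25) = 0.4013
P = 326·0.9881·0.5871 − 324·0.4013 = 189.1170 − 130.0212 = 59.0958

$59.10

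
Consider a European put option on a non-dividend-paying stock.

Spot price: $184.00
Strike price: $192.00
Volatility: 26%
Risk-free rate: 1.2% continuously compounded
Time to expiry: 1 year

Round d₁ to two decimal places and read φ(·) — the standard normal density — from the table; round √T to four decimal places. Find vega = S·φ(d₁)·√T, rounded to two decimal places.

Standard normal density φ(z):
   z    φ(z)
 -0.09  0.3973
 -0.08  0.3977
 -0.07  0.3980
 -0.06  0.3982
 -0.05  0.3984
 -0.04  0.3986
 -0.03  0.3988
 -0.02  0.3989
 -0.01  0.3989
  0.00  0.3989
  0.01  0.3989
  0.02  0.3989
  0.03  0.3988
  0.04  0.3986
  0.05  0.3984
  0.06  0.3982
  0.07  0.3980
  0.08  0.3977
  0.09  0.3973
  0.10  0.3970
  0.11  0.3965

σ√T = 0.26 × 1.0000 = 0.2600
d₁ = [ln(184/192) + (0.012 + 0.26²/2)·1] / 0.2600 = [-0.0426 + 0.0458] / 0.2600 = 0.0125 ≈ 0.01
√T = √1 = 1.0000
φ(d₁) = φ(0.01) = 0.3989
vega = S·φ(d₁)·√T = 184·0.3989·1.0000 = 73.3976

73.40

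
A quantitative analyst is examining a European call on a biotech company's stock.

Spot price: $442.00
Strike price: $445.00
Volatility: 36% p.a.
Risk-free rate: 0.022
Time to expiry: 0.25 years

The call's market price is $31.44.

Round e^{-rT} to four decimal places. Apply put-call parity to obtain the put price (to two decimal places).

exp(−rT) = exp(−0.022·0.25) = 0.9945
Put-call parity: C − P = S − K·e^(−rT) = 442 − 445·0.9945 = 442 − 442.5525 = -0.5525
P = C − (C − P) = 31.44 − (-0.5525) = 31.9925

$31.99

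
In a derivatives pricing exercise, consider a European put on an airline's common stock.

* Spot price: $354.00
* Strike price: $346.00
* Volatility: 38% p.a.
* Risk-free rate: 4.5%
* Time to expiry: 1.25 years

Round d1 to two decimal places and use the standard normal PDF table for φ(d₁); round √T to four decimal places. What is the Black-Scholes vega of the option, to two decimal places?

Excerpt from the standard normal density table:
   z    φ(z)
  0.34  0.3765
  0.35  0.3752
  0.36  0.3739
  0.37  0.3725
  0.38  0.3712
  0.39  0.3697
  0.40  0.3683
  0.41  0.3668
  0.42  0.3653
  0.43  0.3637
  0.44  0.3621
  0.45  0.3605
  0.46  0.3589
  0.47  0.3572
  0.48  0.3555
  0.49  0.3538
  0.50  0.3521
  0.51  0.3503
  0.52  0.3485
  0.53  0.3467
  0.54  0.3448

T = 1.25;  σ√T = 0.4249
d₁ = [ln(354/346) + (0.045 + 0.38²/2)·1.25] / 0.4249 = [0.0229 + 0.1465] / 0.4249 = 0.3986 → 0.40
√T = √1.25 = 1.1180
φ(d₁) = φ(0.40) = 0.3683
vega = S·φ(d₁)·√T = 354·0.3683·1.1180 = 145.7628

145.76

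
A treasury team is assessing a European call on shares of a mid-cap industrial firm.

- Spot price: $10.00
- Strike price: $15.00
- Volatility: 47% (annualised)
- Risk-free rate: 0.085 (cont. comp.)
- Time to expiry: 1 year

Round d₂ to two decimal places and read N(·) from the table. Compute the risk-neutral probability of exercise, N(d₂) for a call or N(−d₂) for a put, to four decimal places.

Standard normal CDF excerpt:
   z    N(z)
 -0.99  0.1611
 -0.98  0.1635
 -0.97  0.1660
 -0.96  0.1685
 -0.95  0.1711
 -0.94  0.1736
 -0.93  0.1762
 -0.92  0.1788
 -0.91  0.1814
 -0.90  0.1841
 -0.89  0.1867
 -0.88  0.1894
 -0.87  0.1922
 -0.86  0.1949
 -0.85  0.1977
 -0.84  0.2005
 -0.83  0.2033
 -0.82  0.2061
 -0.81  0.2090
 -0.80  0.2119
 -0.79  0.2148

0.1788

σ√T = 0.47 × 1.0000 = 0.4700
ln(S/K) + (r + σ²/2)T = ln(10/15) + (0.085 + 0.47²/2)·1 = -0.4055 + 0.1955 = -0.2100
d₁ = -0.2100 / 0.4700 = -0.4468 → -0.45
d₂ = d₁ − σ√T = -0.4468 − 0.4700 = -0.9168 → -0.92
Pr(exercise) under Q = N(d₂) = 0.1788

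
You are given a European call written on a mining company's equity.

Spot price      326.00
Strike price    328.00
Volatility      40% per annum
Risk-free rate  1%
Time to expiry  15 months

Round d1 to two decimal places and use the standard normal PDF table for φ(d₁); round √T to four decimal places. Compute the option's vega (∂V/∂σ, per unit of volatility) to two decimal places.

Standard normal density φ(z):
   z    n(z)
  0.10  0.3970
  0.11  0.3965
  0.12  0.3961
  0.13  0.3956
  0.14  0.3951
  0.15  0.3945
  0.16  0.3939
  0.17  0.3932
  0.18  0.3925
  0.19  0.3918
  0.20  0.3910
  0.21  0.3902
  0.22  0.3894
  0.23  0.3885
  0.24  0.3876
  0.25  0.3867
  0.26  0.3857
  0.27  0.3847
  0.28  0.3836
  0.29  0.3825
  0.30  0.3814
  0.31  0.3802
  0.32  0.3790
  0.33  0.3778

141.27

σ√T = 0.4·√1.25 = 0.4472
d₁ = [ln(326/328) + (0.01 + ½·0.4²)·1.25] / (σ√T) = (-0.0061 + 0.1125) / 0.4472 = 0.2379 ≈ 0.24
√T = √1.25 = 1.1180
φ(d₁) = φ(0.24) = 0.3876
vega = S·φ(d₁)·√T = 326·0.3876·1.1180 = 141.2678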